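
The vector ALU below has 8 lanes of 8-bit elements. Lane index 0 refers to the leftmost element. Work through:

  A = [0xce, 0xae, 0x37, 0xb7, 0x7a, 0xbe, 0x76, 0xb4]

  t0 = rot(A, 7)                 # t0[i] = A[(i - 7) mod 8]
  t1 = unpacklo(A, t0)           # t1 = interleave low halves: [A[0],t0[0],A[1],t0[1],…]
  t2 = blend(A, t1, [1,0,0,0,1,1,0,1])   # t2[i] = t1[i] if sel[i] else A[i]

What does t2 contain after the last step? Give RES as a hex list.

RES = [ 0xce  0xae  0x37  0xb7  0x37  0xb7  0x76  0x7a ]

→ t0 |ae|37|b7|7a|be|76|b4|ce|
→ t1 |ce|ae|ae|37|37|b7|b7|7a|
→ t2 |ce|ae|37|b7|37|b7|76|7a|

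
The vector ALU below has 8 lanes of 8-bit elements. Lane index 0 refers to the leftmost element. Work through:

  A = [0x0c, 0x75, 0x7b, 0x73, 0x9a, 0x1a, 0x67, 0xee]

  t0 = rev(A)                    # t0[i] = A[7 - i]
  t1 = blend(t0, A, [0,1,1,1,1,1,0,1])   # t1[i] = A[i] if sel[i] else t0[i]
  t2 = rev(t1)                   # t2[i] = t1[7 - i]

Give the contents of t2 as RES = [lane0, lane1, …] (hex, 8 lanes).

RES = [0xee, 0x75, 0x1a, 0x9a, 0x73, 0x7b, 0x75, 0xee]

→ t0 |ee|67|1a|9a|73|7b|75|0c|
→ t1 |ee|75|7b|73|9a|1a|75|ee|
→ t2 |ee|75|1a|9a|73|7b|75|ee|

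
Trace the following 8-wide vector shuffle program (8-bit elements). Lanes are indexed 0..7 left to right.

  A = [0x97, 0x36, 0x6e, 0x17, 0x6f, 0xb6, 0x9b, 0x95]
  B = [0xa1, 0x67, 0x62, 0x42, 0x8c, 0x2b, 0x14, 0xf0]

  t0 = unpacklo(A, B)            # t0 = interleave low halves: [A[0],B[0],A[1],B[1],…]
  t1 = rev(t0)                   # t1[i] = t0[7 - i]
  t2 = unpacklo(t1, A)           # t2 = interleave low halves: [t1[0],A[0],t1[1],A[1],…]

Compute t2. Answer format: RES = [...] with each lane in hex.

t0 = [0x97, 0xa1, 0x36, 0x67, 0x6e, 0x62, 0x17, 0x42]
t1 = [0x42, 0x17, 0x62, 0x6e, 0x67, 0x36, 0xa1, 0x97]
t2 = [0x42, 0x97, 0x17, 0x36, 0x62, 0x6e, 0x6e, 0x17]

RES = [ 0x42  0x97  0x17  0x36  0x62  0x6e  0x6e  0x17 ]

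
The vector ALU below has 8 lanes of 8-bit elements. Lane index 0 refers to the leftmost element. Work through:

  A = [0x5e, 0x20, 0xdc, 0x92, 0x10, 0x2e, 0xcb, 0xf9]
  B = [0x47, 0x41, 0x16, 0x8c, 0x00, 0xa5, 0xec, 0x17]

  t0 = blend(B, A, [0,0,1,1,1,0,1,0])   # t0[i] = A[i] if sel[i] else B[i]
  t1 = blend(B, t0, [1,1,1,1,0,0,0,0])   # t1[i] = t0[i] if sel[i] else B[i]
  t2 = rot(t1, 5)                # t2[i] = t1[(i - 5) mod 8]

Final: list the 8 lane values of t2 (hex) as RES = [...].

RES = [0x92, 0x00, 0xa5, 0xec, 0x17, 0x47, 0x41, 0xdc]

→ t0 |47|41|dc|92|10|a5|cb|17|
→ t1 |47|41|dc|92|00|a5|ec|17|
→ t2 |92|00|a5|ec|17|47|41|dc|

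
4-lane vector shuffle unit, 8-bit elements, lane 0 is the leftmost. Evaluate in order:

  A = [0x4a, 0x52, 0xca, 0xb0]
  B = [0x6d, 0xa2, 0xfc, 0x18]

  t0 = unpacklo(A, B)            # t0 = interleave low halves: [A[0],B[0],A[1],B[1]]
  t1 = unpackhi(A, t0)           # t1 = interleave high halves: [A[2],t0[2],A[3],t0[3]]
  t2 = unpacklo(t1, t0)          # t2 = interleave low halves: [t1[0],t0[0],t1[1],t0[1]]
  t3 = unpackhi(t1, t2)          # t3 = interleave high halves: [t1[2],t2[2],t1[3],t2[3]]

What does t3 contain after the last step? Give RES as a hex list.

RES = [ 0xb0  0x52  0xa2  0x6d ]

  t0: 4a 6d 52 a2
  t1: ca 52 b0 a2
  t2: ca 4a 52 6d
  t3: b0 52 a2 6d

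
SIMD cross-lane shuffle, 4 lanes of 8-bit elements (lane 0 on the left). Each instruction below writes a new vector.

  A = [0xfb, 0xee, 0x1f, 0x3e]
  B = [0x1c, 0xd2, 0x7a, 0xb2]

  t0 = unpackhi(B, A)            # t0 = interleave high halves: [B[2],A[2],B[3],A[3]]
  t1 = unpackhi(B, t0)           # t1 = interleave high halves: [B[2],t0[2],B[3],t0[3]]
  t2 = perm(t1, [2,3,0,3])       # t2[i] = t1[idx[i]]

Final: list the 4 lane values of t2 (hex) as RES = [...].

  t0: 7a 1f b2 3e
  t1: 7a b2 b2 3e
  t2: b2 3e 7a 3e

RES = [0xb2, 0x3e, 0x7a, 0x3e]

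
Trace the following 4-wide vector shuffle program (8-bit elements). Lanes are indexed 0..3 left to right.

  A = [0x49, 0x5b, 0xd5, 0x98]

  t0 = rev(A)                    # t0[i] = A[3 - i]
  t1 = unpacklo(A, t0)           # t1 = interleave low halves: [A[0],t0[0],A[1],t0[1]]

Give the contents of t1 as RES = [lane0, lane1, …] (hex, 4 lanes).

t0 = [0x98, 0xd5, 0x5b, 0x49]
t1 = [0x49, 0x98, 0x5b, 0xd5]

RES = [0x49, 0x98, 0x5b, 0xd5]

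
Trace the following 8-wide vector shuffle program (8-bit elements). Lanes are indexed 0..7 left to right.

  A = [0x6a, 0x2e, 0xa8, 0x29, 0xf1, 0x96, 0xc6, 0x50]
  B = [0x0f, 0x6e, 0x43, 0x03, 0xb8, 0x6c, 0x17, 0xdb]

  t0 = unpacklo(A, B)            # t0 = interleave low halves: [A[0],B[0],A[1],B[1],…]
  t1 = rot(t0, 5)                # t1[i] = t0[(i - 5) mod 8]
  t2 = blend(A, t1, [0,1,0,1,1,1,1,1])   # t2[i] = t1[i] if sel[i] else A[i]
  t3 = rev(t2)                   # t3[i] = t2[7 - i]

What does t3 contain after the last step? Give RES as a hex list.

t0 = [0x6a, 0x0f, 0x2e, 0x6e, 0xa8, 0x43, 0x29, 0x03]
t1 = [0x6e, 0xa8, 0x43, 0x29, 0x03, 0x6a, 0x0f, 0x2e]
t2 = [0x6a, 0xa8, 0xa8, 0x29, 0x03, 0x6a, 0x0f, 0x2e]
t3 = [0x2e, 0x0f, 0x6a, 0x03, 0x29, 0xa8, 0xa8, 0x6a]

RES = [0x2e, 0x0f, 0x6a, 0x03, 0x29, 0xa8, 0xa8, 0x6a]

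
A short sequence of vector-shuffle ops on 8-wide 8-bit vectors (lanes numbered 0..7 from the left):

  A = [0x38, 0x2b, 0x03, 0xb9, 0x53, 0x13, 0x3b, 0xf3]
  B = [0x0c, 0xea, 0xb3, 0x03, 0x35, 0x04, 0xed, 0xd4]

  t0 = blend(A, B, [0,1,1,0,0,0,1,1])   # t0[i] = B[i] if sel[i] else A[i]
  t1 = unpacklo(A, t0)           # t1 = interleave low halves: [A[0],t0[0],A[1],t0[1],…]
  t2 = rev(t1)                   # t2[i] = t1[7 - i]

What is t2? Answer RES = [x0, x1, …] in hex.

RES = [0xb9, 0xb9, 0xb3, 0x03, 0xea, 0x2b, 0x38, 0x38]

→ t0 |38|ea|b3|b9|53|13|ed|d4|
→ t1 |38|38|2b|ea|03|b3|b9|b9|
→ t2 |b9|b9|b3|03|ea|2b|38|38|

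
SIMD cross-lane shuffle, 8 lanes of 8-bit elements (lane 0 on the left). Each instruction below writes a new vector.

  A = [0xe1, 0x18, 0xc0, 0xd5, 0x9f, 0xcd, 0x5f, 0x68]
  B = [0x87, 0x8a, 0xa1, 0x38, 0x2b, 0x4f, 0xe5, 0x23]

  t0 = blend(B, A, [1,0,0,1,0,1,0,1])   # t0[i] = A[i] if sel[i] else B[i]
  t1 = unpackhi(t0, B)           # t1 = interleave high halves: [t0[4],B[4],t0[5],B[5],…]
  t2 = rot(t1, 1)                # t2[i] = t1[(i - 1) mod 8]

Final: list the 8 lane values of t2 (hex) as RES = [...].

  t0: e1 8a a1 d5 2b cd e5 68
  t1: 2b 2b cd 4f e5 e5 68 23
  t2: 23 2b 2b cd 4f e5 e5 68

RES = [0x23, 0x2b, 0x2b, 0xcd, 0x4f, 0xe5, 0xe5, 0x68]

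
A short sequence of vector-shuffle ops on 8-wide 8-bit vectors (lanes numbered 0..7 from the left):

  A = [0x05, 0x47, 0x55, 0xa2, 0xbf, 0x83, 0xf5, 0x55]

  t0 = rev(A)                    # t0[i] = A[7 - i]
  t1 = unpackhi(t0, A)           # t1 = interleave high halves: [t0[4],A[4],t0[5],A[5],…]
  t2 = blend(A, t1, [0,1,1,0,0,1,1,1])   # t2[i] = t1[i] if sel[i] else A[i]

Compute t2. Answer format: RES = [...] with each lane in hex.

RES = [ 0x05  0xbf  0x55  0xa2  0xbf  0xf5  0x05  0x55 ]

  t0: 55 f5 83 bf a2 55 47 05
  t1: a2 bf 55 83 47 f5 05 55
  t2: 05 bf 55 a2 bf f5 05 55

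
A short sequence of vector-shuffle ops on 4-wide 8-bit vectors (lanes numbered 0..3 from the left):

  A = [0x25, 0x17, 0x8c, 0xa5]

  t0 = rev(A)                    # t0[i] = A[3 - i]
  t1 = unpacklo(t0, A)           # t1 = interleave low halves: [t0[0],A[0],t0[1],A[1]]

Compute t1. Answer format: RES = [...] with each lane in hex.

RES = [0xa5, 0x25, 0x8c, 0x17]

→ t0 |a5|8c|17|25|
→ t1 |a5|25|8c|17|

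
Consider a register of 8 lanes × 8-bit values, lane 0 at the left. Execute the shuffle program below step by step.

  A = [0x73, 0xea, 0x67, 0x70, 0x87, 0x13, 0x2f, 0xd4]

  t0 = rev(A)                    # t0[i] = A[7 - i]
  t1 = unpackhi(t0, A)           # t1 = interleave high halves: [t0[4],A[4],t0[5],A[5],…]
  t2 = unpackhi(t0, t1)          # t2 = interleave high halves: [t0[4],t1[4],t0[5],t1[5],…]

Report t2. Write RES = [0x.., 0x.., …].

t0 = [0xd4, 0x2f, 0x13, 0x87, 0x70, 0x67, 0xea, 0x73]
t1 = [0x70, 0x87, 0x67, 0x13, 0xea, 0x2f, 0x73, 0xd4]
t2 = [0x70, 0xea, 0x67, 0x2f, 0xea, 0x73, 0x73, 0xd4]

RES = [0x70, 0xea, 0x67, 0x2f, 0xea, 0x73, 0x73, 0xd4]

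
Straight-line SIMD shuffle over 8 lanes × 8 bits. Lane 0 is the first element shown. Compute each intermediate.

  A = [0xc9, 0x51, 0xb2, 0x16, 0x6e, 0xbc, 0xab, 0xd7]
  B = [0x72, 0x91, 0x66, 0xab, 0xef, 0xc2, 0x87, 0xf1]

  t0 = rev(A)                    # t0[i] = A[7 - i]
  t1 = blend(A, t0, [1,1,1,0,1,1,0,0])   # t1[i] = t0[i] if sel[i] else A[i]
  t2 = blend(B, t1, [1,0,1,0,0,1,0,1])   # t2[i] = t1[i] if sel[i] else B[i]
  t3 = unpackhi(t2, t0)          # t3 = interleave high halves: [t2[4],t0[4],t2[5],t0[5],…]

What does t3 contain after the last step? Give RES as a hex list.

RES = [0xef, 0x16, 0xb2, 0xb2, 0x87, 0x51, 0xd7, 0xc9]

  t0: d7 ab bc 6e 16 b2 51 c9
  t1: d7 ab bc 16 16 b2 ab d7
  t2: d7 91 bc ab ef b2 87 d7
  t3: ef 16 b2 b2 87 51 d7 c9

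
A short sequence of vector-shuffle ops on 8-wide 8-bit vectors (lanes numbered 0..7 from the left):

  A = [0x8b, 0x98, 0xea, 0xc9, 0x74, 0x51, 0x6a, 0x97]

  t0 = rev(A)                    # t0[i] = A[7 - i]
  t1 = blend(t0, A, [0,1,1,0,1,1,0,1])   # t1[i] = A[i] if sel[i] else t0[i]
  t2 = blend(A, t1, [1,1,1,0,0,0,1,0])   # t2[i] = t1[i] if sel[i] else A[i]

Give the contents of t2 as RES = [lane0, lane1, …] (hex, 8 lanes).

  t0: 97 6a 51 74 c9 ea 98 8b
  t1: 97 98 ea 74 74 51 98 97
  t2: 97 98 ea c9 74 51 98 97

RES = [0x97, 0x98, 0xea, 0xc9, 0x74, 0x51, 0x98, 0x97]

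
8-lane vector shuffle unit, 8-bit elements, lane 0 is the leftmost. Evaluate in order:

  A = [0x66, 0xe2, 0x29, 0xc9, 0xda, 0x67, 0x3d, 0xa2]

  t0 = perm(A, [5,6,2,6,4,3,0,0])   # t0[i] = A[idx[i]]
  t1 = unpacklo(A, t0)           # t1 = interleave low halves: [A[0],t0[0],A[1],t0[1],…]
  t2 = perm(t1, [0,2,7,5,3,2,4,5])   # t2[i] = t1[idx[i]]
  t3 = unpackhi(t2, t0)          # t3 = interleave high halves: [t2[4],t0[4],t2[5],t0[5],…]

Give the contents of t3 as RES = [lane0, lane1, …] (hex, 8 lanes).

  t0: 67 3d 29 3d da c9 66 66
  t1: 66 67 e2 3d 29 29 c9 3d
  t2: 66 e2 3d 29 3d e2 29 29
  t3: 3d da e2 c9 29 66 29 66

RES = [0x3d, 0xda, 0xe2, 0xc9, 0x29, 0x66, 0x29, 0x66]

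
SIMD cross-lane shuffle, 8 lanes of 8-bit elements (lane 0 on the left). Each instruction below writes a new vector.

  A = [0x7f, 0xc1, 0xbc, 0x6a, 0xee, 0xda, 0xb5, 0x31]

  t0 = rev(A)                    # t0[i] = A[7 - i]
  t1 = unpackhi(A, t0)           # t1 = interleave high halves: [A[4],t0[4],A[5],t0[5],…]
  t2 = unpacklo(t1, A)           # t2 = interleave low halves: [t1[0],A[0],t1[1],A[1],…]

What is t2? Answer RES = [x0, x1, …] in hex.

  t0: 31 b5 da ee 6a bc c1 7f
  t1: ee 6a da bc b5 c1 31 7f
  t2: ee 7f 6a c1 da bc bc 6a

RES = [ 0xee  0x7f  0x6a  0xc1  0xda  0xbc  0xbc  0x6a ]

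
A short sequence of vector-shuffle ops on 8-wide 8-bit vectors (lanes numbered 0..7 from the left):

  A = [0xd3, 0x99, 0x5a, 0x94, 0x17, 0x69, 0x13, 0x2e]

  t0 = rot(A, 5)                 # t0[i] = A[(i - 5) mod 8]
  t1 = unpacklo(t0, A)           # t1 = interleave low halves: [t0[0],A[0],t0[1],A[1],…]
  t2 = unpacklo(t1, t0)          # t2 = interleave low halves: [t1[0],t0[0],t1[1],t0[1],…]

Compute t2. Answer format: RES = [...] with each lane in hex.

→ t0 |94|17|69|13|2e|d3|99|5a|
→ t1 |94|d3|17|99|69|5a|13|94|
→ t2 |94|94|d3|17|17|69|99|13|

RES = [0x94, 0x94, 0xd3, 0x17, 0x17, 0x69, 0x99, 0x13]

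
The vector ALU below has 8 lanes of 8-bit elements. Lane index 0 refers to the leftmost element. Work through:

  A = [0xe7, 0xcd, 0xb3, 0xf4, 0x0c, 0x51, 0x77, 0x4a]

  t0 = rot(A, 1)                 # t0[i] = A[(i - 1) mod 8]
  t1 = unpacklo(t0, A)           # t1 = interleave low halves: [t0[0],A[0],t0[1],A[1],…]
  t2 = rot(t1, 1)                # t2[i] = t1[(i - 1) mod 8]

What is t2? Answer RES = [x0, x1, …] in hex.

RES = [0xf4, 0x4a, 0xe7, 0xe7, 0xcd, 0xcd, 0xb3, 0xb3]

t0 = [0x4a, 0xe7, 0xcd, 0xb3, 0xf4, 0x0c, 0x51, 0x77]
t1 = [0x4a, 0xe7, 0xe7, 0xcd, 0xcd, 0xb3, 0xb3, 0xf4]
t2 = [0xf4, 0x4a, 0xe7, 0xe7, 0xcd, 0xcd, 0xb3, 0xb3]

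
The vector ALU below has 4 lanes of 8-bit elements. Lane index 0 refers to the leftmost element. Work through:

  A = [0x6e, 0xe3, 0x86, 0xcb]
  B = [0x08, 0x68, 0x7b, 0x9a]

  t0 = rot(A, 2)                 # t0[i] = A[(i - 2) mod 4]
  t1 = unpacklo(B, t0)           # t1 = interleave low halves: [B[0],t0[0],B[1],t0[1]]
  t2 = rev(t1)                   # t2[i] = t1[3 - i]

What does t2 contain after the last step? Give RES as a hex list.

t0 = [0x86, 0xcb, 0x6e, 0xe3]
t1 = [0x08, 0x86, 0x68, 0xcb]
t2 = [0xcb, 0x68, 0x86, 0x08]

RES = [0xcb, 0x68, 0x86, 0x08]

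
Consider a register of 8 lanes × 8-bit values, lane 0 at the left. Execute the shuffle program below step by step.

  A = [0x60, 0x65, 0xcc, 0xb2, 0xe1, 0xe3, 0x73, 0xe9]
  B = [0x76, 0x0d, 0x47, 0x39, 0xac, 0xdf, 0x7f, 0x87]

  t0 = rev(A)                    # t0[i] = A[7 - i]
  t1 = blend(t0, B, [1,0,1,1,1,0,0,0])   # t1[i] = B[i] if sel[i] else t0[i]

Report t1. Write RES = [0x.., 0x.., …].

→ t0 |e9|73|e3|e1|b2|cc|65|60|
→ t1 |76|73|47|39|ac|cc|65|60|

RES = [0x76, 0x73, 0x47, 0x39, 0xac, 0xcc, 0x65, 0x60]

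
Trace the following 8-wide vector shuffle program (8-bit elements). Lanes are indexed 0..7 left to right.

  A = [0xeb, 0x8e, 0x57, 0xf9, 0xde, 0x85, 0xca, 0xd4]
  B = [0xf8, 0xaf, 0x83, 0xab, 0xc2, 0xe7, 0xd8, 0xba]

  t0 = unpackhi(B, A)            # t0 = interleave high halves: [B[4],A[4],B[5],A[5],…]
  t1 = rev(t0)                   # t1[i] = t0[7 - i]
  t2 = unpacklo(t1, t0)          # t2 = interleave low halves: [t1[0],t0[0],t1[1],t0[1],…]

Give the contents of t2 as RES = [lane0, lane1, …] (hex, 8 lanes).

→ t0 |c2|de|e7|85|d8|ca|ba|d4|
→ t1 |d4|ba|ca|d8|85|e7|de|c2|
→ t2 |d4|c2|ba|de|ca|e7|d8|85|

RES = [ 0xd4  0xc2  0xba  0xde  0xca  0xe7  0xd8  0x85 ]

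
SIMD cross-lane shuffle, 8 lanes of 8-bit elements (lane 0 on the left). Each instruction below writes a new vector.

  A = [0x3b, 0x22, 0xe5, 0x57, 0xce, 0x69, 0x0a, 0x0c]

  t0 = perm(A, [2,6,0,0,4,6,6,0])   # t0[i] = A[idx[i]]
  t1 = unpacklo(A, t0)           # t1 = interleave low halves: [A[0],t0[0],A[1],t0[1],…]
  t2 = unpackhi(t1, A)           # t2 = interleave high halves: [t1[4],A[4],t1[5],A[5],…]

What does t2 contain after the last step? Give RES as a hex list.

RES = [0xe5, 0xce, 0x3b, 0x69, 0x57, 0x0a, 0x3b, 0x0c]

t0 = [0xe5, 0x0a, 0x3b, 0x3b, 0xce, 0x0a, 0x0a, 0x3b]
t1 = [0x3b, 0xe5, 0x22, 0x0a, 0xe5, 0x3b, 0x57, 0x3b]
t2 = [0xe5, 0xce, 0x3b, 0x69, 0x57, 0x0a, 0x3b, 0x0c]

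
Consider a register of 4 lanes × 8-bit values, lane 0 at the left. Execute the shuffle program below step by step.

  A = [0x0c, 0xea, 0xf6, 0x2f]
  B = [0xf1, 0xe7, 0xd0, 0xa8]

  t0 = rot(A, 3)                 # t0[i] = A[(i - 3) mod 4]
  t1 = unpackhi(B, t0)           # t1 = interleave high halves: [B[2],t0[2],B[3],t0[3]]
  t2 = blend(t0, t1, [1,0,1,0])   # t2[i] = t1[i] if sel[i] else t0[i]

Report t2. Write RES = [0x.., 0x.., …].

RES = [ 0xd0  0xf6  0xa8  0x0c ]

  t0: ea f6 2f 0c
  t1: d0 2f a8 0c
  t2: d0 f6 a8 0c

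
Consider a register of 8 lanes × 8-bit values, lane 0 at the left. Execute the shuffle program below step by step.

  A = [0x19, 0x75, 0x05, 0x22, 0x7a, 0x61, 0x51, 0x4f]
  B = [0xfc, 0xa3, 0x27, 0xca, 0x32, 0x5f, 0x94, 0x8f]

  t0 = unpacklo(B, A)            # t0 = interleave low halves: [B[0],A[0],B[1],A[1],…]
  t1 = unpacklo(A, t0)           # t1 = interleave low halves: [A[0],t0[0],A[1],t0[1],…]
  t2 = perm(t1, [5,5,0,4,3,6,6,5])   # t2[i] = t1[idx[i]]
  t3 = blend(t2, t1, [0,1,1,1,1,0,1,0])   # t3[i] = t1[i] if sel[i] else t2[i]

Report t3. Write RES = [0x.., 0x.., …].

RES = [0xa3, 0xfc, 0x75, 0x19, 0x05, 0x22, 0x22, 0xa3]

→ t0 |fc|19|a3|75|27|05|ca|22|
→ t1 |19|fc|75|19|05|a3|22|75|
→ t2 |a3|a3|19|05|19|22|22|a3|
→ t3 |a3|fc|75|19|05|22|22|a3|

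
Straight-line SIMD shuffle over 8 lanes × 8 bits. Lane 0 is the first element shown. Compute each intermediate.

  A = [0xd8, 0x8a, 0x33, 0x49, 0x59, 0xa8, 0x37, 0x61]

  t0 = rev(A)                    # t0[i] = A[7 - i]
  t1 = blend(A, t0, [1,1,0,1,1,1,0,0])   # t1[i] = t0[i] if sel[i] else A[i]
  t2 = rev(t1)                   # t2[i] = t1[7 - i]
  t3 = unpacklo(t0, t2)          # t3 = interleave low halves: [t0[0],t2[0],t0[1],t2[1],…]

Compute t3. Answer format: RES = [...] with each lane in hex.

RES = [0x61, 0x61, 0x37, 0x37, 0xa8, 0x33, 0x59, 0x49]

→ t0 |61|37|a8|59|49|33|8a|d8|
→ t1 |61|37|33|59|49|33|37|61|
→ t2 |61|37|33|49|59|33|37|61|
→ t3 |61|61|37|37|a8|33|59|49|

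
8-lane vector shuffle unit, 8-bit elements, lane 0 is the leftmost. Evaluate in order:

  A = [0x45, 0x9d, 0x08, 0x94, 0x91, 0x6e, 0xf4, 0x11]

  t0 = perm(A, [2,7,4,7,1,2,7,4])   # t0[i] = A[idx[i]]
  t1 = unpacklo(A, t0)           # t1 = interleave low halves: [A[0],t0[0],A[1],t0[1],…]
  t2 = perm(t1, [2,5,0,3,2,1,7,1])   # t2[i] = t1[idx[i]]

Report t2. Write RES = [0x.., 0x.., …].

RES = [0x9d, 0x91, 0x45, 0x11, 0x9d, 0x08, 0x11, 0x08]

  t0: 08 11 91 11 9d 08 11 91
  t1: 45 08 9d 11 08 91 94 11
  t2: 9d 91 45 11 9d 08 11 08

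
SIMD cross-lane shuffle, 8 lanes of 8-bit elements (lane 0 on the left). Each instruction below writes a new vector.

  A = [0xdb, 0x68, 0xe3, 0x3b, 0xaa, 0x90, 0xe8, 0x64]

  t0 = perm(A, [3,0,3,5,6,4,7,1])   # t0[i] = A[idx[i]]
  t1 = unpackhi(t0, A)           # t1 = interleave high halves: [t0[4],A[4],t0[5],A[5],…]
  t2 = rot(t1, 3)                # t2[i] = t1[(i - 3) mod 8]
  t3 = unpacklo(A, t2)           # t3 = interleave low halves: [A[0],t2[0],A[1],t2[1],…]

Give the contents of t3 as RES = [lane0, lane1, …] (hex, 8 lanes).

RES = [ 0xdb  0xe8  0x68  0x68  0xe3  0x64  0x3b  0xe8 ]

  t0: 3b db 3b 90 e8 aa 64 68
  t1: e8 aa aa 90 64 e8 68 64
  t2: e8 68 64 e8 aa aa 90 64
  t3: db e8 68 68 e3 64 3b e8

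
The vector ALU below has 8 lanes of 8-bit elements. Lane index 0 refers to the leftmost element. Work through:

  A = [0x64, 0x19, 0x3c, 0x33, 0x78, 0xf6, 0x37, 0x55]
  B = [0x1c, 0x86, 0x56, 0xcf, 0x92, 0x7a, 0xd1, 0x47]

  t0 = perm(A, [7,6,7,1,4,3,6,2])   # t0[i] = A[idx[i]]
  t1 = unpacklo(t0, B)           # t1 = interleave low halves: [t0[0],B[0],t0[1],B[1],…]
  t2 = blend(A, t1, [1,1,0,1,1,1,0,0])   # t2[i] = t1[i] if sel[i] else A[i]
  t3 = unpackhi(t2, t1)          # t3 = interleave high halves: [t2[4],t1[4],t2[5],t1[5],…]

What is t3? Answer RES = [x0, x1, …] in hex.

RES = [0x55, 0x55, 0x56, 0x56, 0x37, 0x19, 0x55, 0xcf]

→ t0 |55|37|55|19|78|33|37|3c|
→ t1 |55|1c|37|86|55|56|19|cf|
→ t2 |55|1c|3c|86|55|56|37|55|
→ t3 |55|55|56|56|37|19|55|cf|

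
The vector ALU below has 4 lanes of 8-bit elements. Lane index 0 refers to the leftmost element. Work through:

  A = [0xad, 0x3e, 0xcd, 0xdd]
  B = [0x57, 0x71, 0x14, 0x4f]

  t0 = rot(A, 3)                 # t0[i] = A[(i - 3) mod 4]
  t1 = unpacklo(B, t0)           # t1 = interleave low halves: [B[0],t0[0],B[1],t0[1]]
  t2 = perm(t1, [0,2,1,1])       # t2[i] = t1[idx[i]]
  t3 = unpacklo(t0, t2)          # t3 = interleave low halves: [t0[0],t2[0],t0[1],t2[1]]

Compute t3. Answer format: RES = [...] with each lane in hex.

RES = [ 0x3e  0x57  0xcd  0x71 ]

→ t0 |3e|cd|dd|ad|
→ t1 |57|3e|71|cd|
→ t2 |57|71|3e|3e|
→ t3 |3e|57|cd|71|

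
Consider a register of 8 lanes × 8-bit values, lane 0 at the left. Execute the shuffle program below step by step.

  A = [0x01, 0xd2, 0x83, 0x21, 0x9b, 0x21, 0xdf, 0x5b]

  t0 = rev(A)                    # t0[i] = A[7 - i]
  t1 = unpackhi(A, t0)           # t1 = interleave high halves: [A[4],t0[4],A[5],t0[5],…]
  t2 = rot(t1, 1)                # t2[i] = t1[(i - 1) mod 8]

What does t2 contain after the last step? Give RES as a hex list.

RES = [0x01, 0x9b, 0x21, 0x21, 0x83, 0xdf, 0xd2, 0x5b]

  t0: 5b df 21 9b 21 83 d2 01
  t1: 9b 21 21 83 df d2 5b 01
  t2: 01 9b 21 21 83 df d2 5b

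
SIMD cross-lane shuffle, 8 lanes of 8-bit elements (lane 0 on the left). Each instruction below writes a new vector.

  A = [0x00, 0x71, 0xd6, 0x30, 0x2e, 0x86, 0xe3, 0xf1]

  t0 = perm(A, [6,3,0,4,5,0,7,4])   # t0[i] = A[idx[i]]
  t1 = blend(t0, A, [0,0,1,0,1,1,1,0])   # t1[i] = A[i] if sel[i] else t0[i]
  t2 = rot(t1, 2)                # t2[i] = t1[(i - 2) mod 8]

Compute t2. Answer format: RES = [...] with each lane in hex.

RES = [0xe3, 0x2e, 0xe3, 0x30, 0xd6, 0x2e, 0x2e, 0x86]

  t0: e3 30 00 2e 86 00 f1 2e
  t1: e3 30 d6 2e 2e 86 e3 2e
  t2: e3 2e e3 30 d6 2e 2e 86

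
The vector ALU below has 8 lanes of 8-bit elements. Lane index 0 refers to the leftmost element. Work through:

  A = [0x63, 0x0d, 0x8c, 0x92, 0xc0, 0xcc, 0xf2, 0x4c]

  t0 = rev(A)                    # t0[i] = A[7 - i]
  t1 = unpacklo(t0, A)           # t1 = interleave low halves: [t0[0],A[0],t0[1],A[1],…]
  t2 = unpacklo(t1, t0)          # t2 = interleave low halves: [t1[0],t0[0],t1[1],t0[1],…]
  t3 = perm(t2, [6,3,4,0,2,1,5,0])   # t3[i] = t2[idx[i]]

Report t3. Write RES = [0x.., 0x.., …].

  t0: 4c f2 cc c0 92 8c 0d 63
  t1: 4c 63 f2 0d cc 8c c0 92
  t2: 4c 4c 63 f2 f2 cc 0d c0
  t3: 0d f2 f2 4c 63 4c cc 4c

RES = [0x0d, 0xf2, 0xf2, 0x4c, 0x63, 0x4c, 0xcc, 0x4c]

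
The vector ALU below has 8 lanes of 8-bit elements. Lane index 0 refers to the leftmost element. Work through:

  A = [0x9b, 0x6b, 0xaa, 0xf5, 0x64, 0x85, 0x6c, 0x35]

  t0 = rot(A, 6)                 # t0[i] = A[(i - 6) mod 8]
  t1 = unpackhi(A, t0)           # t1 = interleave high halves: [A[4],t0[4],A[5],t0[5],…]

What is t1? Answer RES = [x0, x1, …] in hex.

→ t0 |aa|f5|64|85|6c|35|9b|6b|
→ t1 |64|6c|85|35|6c|9b|35|6b|

RES = [0x64, 0x6c, 0x85, 0x35, 0x6c, 0x9b, 0x35, 0x6b]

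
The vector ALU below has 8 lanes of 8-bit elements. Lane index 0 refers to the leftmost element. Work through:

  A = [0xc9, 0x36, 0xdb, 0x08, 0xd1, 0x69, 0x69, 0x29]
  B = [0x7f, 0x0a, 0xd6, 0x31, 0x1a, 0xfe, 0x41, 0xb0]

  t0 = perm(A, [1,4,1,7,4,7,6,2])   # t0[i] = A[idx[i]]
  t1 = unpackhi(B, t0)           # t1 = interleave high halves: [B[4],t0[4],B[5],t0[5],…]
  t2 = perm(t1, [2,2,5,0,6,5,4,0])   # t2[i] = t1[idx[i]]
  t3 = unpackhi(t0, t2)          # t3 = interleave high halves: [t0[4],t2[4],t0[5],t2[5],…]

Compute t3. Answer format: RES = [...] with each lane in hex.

RES = [0xd1, 0xb0, 0x29, 0x69, 0x69, 0x41, 0xdb, 0x1a]

  t0: 36 d1 36 29 d1 29 69 db
  t1: 1a d1 fe 29 41 69 b0 db
  t2: fe fe 69 1a b0 69 41 1a
  t3: d1 b0 29 69 69 41 db 1a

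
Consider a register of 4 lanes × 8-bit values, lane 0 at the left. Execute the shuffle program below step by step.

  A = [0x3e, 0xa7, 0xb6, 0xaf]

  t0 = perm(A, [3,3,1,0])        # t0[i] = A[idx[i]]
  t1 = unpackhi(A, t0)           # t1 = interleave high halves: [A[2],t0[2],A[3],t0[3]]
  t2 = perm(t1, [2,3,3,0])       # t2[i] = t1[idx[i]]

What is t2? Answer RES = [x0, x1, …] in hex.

→ t0 |af|af|a7|3e|
→ t1 |b6|a7|af|3e|
→ t2 |af|3e|3e|b6|

RES = [0xaf, 0x3e, 0x3e, 0xb6]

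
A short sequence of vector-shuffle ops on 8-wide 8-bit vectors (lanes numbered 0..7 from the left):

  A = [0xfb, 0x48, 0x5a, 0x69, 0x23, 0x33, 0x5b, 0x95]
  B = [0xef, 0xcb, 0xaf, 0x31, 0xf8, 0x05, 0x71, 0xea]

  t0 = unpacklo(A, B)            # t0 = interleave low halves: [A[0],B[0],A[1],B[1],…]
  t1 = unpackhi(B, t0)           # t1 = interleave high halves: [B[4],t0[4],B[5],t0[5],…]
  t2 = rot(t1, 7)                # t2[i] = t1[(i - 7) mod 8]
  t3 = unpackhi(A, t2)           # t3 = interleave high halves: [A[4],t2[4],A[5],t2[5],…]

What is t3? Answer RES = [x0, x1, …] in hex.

  t0: fb ef 48 cb 5a af 69 31
  t1: f8 5a 05 af 71 69 ea 31
  t2: 5a 05 af 71 69 ea 31 f8
  t3: 23 69 33 ea 5b 31 95 f8

RES = [ 0x23  0x69  0x33  0xea  0x5b  0x31  0x95  0xf8 ]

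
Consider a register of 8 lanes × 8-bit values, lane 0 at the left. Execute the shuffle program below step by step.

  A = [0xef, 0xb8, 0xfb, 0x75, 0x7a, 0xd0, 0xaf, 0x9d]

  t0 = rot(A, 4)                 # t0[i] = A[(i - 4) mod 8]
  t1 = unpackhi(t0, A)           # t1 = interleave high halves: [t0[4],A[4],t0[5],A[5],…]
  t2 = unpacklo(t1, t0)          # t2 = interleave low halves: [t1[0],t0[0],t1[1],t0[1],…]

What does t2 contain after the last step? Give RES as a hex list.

t0 = [0x7a, 0xd0, 0xaf, 0x9d, 0xef, 0xb8, 0xfb, 0x75]
t1 = [0xef, 0x7a, 0xb8, 0xd0, 0xfb, 0xaf, 0x75, 0x9d]
t2 = [0xef, 0x7a, 0x7a, 0xd0, 0xb8, 0xaf, 0xd0, 0x9d]

RES = [ 0xef  0x7a  0x7a  0xd0  0xb8  0xaf  0xd0  0x9d ]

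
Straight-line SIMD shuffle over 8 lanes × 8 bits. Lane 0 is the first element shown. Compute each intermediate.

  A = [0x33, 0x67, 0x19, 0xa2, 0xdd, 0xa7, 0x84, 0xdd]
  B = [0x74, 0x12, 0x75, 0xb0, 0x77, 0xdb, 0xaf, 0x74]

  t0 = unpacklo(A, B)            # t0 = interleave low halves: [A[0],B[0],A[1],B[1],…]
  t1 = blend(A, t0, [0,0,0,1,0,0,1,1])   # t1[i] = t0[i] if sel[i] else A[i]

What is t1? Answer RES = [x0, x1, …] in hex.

t0 = [0x33, 0x74, 0x67, 0x12, 0x19, 0x75, 0xa2, 0xb0]
t1 = [0x33, 0x67, 0x19, 0x12, 0xdd, 0xa7, 0xa2, 0xb0]

RES = [ 0x33  0x67  0x19  0x12  0xdd  0xa7  0xa2  0xb0 ]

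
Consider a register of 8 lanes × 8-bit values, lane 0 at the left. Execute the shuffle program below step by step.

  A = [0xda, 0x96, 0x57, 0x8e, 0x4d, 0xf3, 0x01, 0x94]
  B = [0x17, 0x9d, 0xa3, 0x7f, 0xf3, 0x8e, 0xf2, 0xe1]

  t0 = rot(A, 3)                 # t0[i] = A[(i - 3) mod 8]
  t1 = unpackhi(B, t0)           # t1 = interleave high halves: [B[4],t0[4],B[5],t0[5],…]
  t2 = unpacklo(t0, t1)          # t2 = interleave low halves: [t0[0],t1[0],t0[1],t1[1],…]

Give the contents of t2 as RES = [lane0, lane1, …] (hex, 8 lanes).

t0 = [0xf3, 0x01, 0x94, 0xda, 0x96, 0x57, 0x8e, 0x4d]
t1 = [0xf3, 0x96, 0x8e, 0x57, 0xf2, 0x8e, 0xe1, 0x4d]
t2 = [0xf3, 0xf3, 0x01, 0x96, 0x94, 0x8e, 0xda, 0x57]

RES = [ 0xf3  0xf3  0x01  0x96  0x94  0x8e  0xda  0x57 ]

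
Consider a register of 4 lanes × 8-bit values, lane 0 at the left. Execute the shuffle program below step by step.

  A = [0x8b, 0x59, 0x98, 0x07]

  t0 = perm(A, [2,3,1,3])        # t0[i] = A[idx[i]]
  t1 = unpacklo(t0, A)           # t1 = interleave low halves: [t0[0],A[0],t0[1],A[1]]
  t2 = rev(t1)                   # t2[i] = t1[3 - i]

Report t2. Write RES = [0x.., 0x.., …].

RES = [ 0x59  0x07  0x8b  0x98 ]

→ t0 |98|07|59|07|
→ t1 |98|8b|07|59|
→ t2 |59|07|8b|98|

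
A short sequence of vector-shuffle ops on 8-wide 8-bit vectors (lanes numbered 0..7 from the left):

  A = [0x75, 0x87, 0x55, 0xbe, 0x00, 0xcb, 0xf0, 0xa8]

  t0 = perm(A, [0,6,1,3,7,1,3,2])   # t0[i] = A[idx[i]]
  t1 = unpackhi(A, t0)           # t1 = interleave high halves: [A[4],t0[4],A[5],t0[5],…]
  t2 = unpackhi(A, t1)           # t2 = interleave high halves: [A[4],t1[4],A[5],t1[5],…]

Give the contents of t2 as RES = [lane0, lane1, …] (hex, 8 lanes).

RES = [ 0x00  0xf0  0xcb  0xbe  0xf0  0xa8  0xa8  0x55 ]

  t0: 75 f0 87 be a8 87 be 55
  t1: 00 a8 cb 87 f0 be a8 55
  t2: 00 f0 cb be f0 a8 a8 55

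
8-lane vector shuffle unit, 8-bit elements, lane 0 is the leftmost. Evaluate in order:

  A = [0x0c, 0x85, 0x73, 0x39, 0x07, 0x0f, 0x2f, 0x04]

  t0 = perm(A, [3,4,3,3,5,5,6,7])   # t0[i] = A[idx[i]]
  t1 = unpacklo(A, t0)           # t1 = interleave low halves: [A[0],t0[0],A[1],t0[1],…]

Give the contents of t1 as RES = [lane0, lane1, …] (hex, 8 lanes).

→ t0 |39|07|39|39|0f|0f|2f|04|
→ t1 |0c|39|85|07|73|39|39|39|

RES = [0x0c, 0x39, 0x85, 0x07, 0x73, 0x39, 0x39, 0x39]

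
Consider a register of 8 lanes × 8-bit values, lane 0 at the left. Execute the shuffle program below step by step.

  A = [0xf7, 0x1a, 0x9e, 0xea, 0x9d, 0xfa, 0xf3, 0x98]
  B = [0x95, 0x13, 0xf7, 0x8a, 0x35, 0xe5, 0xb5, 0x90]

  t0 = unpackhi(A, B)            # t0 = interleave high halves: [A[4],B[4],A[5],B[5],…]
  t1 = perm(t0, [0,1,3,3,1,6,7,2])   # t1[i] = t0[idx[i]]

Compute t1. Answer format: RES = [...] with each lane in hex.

t0 = [0x9d, 0x35, 0xfa, 0xe5, 0xf3, 0xb5, 0x98, 0x90]
t1 = [0x9d, 0x35, 0xe5, 0xe5, 0x35, 0x98, 0x90, 0xfa]

RES = [0x9d, 0x35, 0xe5, 0xe5, 0x35, 0x98, 0x90, 0xfa]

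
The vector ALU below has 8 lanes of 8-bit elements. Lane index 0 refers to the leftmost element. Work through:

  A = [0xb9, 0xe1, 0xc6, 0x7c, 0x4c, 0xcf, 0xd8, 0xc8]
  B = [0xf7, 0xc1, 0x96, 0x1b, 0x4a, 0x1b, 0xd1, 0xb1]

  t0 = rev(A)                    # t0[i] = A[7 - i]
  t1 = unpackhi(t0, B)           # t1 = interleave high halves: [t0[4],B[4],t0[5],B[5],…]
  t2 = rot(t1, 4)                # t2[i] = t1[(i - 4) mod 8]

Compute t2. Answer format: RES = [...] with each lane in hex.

RES = [ 0xe1  0xd1  0xb9  0xb1  0x7c  0x4a  0xc6  0x1b ]

  t0: c8 d8 cf 4c 7c c6 e1 b9
  t1: 7c 4a c6 1b e1 d1 b9 b1
  t2: e1 d1 b9 b1 7c 4a c6 1b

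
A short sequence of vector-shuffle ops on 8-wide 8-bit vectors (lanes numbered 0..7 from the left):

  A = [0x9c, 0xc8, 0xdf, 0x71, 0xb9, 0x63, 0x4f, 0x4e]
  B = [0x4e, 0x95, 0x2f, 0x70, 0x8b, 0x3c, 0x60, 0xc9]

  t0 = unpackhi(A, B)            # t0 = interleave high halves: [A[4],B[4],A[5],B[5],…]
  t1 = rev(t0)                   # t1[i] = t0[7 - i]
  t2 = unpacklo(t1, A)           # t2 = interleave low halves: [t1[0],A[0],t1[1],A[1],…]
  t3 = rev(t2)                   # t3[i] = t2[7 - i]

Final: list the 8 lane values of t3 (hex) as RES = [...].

RES = [0x71, 0x4f, 0xdf, 0x60, 0xc8, 0x4e, 0x9c, 0xc9]

→ t0 |b9|8b|63|3c|4f|60|4e|c9|
→ t1 |c9|4e|60|4f|3c|63|8b|b9|
→ t2 |c9|9c|4e|c8|60|df|4f|71|
→ t3 |71|4f|df|60|c8|4e|9c|c9|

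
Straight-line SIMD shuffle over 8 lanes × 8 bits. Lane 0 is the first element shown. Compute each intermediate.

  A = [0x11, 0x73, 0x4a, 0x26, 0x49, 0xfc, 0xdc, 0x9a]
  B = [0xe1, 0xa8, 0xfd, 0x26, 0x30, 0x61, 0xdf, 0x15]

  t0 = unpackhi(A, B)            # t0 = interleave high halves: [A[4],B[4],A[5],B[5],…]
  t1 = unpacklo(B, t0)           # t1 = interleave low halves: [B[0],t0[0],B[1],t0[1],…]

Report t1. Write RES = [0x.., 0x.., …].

RES = [0xe1, 0x49, 0xa8, 0x30, 0xfd, 0xfc, 0x26, 0x61]

  t0: 49 30 fc 61 dc df 9a 15
  t1: e1 49 a8 30 fd fc 26 61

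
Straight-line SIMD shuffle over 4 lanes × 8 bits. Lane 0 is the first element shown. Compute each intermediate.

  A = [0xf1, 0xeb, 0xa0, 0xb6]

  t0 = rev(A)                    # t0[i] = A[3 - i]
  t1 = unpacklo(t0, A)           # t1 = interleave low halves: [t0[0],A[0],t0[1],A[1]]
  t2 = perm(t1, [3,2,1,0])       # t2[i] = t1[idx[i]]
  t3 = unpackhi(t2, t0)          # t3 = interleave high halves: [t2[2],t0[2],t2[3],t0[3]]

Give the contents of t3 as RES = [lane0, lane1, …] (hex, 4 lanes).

RES = [ 0xf1  0xeb  0xb6  0xf1 ]

t0 = [0xb6, 0xa0, 0xeb, 0xf1]
t1 = [0xb6, 0xf1, 0xa0, 0xeb]
t2 = [0xeb, 0xa0, 0xf1, 0xb6]
t3 = [0xf1, 0xeb, 0xb6, 0xf1]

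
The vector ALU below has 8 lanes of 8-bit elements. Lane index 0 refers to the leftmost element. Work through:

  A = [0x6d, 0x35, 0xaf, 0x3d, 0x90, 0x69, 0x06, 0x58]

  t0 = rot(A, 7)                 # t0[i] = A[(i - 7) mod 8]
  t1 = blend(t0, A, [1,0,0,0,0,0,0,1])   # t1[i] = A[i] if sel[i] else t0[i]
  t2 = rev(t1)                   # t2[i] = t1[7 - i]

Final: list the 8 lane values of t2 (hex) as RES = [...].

RES = [0x58, 0x58, 0x06, 0x69, 0x90, 0x3d, 0xaf, 0x6d]

  t0: 35 af 3d 90 69 06 58 6d
  t1: 6d af 3d 90 69 06 58 58
  t2: 58 58 06 69 90 3d af 6d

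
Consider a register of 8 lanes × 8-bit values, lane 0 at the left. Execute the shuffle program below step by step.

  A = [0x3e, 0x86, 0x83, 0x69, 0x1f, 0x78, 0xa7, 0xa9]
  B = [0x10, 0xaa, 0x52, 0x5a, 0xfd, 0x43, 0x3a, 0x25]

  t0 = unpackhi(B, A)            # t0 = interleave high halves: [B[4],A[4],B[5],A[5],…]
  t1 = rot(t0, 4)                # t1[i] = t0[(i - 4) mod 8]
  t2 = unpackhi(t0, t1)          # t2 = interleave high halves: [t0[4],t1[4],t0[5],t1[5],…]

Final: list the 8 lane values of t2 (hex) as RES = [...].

RES = [0x3a, 0xfd, 0xa7, 0x1f, 0x25, 0x43, 0xa9, 0x78]

t0 = [0xfd, 0x1f, 0x43, 0x78, 0x3a, 0xa7, 0x25, 0xa9]
t1 = [0x3a, 0xa7, 0x25, 0xa9, 0xfd, 0x1f, 0x43, 0x78]
t2 = [0x3a, 0xfd, 0xa7, 0x1f, 0x25, 0x43, 0xa9, 0x78]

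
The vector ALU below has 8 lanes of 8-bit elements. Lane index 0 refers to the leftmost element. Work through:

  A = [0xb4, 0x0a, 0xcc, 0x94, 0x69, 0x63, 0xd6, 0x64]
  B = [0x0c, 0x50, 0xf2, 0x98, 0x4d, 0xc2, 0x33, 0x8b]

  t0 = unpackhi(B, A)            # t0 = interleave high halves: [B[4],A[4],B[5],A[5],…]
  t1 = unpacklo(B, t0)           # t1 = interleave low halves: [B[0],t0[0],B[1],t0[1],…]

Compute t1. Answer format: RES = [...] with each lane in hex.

RES = [ 0x0c  0x4d  0x50  0x69  0xf2  0xc2  0x98  0x63 ]

t0 = [0x4d, 0x69, 0xc2, 0x63, 0x33, 0xd6, 0x8b, 0x64]
t1 = [0x0c, 0x4d, 0x50, 0x69, 0xf2, 0xc2, 0x98, 0x63]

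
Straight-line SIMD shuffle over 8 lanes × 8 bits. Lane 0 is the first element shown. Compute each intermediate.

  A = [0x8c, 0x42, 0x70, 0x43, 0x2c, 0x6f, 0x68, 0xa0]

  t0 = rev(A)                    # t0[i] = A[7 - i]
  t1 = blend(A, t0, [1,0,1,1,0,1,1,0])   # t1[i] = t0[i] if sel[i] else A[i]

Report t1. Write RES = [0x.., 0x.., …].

→ t0 |a0|68|6f|2c|43|70|42|8c|
→ t1 |a0|42|6f|2c|2c|70|42|a0|

RES = [ 0xa0  0x42  0x6f  0x2c  0x2c  0x70  0x42  0xa0 ]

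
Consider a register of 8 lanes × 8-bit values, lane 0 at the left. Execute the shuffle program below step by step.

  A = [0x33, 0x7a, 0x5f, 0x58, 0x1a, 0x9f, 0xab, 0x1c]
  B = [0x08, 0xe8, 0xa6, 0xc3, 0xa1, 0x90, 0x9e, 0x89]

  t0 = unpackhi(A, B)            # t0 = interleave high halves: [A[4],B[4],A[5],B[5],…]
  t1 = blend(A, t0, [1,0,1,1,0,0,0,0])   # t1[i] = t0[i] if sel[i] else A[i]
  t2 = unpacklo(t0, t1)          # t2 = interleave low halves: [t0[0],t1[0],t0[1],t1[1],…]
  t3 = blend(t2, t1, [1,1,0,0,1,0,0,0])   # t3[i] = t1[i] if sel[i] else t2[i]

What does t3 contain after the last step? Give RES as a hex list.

  t0: 1a a1 9f 90 ab 9e 1c 89
  t1: 1a 7a 9f 90 1a 9f ab 1c
  t2: 1a 1a a1 7a 9f 9f 90 90
  t3: 1a 7a a1 7a 1a 9f 90 90

RES = [ 0x1a  0x7a  0xa1  0x7a  0x1a  0x9f  0x90  0x90 ]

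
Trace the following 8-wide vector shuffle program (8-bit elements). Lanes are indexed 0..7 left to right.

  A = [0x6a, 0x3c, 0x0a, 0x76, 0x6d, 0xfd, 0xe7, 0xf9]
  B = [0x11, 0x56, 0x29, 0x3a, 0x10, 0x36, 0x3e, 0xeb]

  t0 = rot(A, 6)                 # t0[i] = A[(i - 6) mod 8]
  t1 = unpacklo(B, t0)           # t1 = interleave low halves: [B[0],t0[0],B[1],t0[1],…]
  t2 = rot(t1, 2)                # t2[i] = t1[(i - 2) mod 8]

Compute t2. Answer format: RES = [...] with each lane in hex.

→ t0 |0a|76|6d|fd|e7|f9|6a|3c|
→ t1 |11|0a|56|76|29|6d|3a|fd|
→ t2 |3a|fd|11|0a|56|76|29|6d|

RES = [0x3a, 0xfd, 0x11, 0x0a, 0x56, 0x76, 0x29, 0x6d]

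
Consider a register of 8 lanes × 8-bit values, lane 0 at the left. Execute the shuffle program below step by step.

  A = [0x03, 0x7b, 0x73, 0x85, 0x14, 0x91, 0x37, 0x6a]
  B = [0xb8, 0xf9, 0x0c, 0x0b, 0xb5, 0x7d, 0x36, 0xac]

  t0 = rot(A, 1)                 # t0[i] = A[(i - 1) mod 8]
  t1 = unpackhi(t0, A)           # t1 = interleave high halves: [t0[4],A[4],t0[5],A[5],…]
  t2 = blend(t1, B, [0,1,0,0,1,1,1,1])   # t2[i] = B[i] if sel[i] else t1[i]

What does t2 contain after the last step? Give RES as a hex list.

t0 = [0x6a, 0x03, 0x7b, 0x73, 0x85, 0x14, 0x91, 0x37]
t1 = [0x85, 0x14, 0x14, 0x91, 0x91, 0x37, 0x37, 0x6a]
t2 = [0x85, 0xf9, 0x14, 0x91, 0xb5, 0x7d, 0x36, 0xac]

RES = [ 0x85  0xf9  0x14  0x91  0xb5  0x7d  0x36  0xac ]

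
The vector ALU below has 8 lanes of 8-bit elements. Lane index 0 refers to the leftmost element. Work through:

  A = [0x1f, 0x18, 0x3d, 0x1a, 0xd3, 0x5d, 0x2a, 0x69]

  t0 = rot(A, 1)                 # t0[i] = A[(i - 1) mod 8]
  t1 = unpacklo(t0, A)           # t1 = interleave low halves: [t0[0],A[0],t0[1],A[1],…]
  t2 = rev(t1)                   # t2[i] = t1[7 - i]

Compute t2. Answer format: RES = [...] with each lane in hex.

RES = [0x1a, 0x3d, 0x3d, 0x18, 0x18, 0x1f, 0x1f, 0x69]

t0 = [0x69, 0x1f, 0x18, 0x3d, 0x1a, 0xd3, 0x5d, 0x2a]
t1 = [0x69, 0x1f, 0x1f, 0x18, 0x18, 0x3d, 0x3d, 0x1a]
t2 = [0x1a, 0x3d, 0x3d, 0x18, 0x18, 0x1f, 0x1f, 0x69]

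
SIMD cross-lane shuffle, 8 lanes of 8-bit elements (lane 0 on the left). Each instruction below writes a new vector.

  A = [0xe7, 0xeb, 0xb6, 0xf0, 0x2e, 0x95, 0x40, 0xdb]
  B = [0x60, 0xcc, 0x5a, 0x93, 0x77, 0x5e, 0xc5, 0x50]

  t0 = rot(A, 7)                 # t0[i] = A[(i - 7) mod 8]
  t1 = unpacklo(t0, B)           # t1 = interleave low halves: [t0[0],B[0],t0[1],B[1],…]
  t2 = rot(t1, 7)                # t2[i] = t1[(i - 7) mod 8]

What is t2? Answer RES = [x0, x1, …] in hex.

RES = [0x60, 0xb6, 0xcc, 0xf0, 0x5a, 0x2e, 0x93, 0xeb]

→ t0 |eb|b6|f0|2e|95|40|db|e7|
→ t1 |eb|60|b6|cc|f0|5a|2e|93|
→ t2 |60|b6|cc|f0|5a|2e|93|eb|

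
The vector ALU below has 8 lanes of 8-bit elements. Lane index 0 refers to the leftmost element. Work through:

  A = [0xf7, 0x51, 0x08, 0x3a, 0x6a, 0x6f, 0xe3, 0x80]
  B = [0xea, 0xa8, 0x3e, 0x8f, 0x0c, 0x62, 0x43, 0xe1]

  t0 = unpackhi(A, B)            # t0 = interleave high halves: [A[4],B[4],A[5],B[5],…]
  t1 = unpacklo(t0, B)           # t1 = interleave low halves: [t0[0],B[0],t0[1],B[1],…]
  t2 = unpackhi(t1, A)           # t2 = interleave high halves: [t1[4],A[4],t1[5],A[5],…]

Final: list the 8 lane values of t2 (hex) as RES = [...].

→ t0 |6a|0c|6f|62|e3|43|80|e1|
→ t1 |6a|ea|0c|a8|6f|3e|62|8f|
→ t2 |6f|6a|3e|6f|62|e3|8f|80|

RES = [ 0x6f  0x6a  0x3e  0x6f  0x62  0xe3  0x8f  0x80 ]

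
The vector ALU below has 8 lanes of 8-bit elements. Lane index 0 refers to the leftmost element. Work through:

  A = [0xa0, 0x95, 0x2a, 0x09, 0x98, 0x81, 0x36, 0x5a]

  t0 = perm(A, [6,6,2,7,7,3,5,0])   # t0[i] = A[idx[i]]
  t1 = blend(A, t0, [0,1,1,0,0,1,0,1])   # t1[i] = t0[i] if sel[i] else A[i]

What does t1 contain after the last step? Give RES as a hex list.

t0 = [0x36, 0x36, 0x2a, 0x5a, 0x5a, 0x09, 0x81, 0xa0]
t1 = [0xa0, 0x36, 0x2a, 0x09, 0x98, 0x09, 0x36, 0xa0]

RES = [ 0xa0  0x36  0x2a  0x09  0x98  0x09  0x36  0xa0 ]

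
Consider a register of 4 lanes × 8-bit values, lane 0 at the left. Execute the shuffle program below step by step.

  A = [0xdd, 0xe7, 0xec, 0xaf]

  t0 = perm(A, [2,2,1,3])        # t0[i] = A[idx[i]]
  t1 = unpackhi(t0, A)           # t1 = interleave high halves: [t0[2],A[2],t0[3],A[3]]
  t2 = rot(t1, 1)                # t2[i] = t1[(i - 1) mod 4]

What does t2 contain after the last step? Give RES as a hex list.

RES = [0xaf, 0xe7, 0xec, 0xaf]

→ t0 |ec|ec|e7|af|
→ t1 |e7|ec|af|af|
→ t2 |af|e7|ec|af|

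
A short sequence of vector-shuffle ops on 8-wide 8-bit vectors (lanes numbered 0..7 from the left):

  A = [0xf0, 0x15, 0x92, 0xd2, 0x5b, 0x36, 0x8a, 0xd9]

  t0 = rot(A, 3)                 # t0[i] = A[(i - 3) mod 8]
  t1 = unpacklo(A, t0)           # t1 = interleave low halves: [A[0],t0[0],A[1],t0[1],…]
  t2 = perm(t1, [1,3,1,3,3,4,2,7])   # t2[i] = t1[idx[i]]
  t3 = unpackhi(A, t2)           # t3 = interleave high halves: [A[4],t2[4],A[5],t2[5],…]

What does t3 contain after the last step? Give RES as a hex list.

RES = [ 0x5b  0x8a  0x36  0x92  0x8a  0x15  0xd9  0xf0 ]

  t0: 36 8a d9 f0 15 92 d2 5b
  t1: f0 36 15 8a 92 d9 d2 f0
  t2: 36 8a 36 8a 8a 92 15 f0
  t3: 5b 8a 36 92 8a 15 d9 f0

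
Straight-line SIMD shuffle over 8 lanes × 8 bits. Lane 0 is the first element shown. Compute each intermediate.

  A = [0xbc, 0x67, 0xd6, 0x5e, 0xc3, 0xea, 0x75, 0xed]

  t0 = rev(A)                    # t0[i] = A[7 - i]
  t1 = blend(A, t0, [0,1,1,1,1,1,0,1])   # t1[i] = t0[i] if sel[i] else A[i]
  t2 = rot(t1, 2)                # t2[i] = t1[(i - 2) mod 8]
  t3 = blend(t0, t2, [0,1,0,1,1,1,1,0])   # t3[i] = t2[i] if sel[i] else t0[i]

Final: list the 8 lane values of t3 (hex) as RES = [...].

RES = [ 0xed  0xbc  0xea  0x75  0xea  0xc3  0x5e  0xbc ]

  t0: ed 75 ea c3 5e d6 67 bc
  t1: bc 75 ea c3 5e d6 75 bc
  t2: 75 bc bc 75 ea c3 5e d6
  t3: ed bc ea 75 ea c3 5e bc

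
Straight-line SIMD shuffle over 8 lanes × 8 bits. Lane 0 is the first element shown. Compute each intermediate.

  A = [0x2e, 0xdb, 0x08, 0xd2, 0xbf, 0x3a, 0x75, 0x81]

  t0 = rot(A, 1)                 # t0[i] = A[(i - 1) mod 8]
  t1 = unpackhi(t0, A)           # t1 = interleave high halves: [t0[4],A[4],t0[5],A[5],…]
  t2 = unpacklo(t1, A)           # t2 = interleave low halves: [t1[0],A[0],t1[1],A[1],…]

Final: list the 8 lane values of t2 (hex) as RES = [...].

RES = [ 0xd2  0x2e  0xbf  0xdb  0xbf  0x08  0x3a  0xd2 ]

  t0: 81 2e db 08 d2 bf 3a 75
  t1: d2 bf bf 3a 3a 75 75 81
  t2: d2 2e bf db bf 08 3a d2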